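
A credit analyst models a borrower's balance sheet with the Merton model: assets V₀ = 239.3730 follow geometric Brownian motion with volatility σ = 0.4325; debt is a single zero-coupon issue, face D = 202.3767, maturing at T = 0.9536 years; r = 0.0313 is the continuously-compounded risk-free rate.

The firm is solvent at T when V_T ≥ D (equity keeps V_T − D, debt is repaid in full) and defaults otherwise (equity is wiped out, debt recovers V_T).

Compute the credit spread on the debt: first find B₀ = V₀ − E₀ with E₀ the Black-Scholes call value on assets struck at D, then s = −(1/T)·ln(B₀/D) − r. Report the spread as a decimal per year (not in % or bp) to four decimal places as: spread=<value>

spread=0.1056

d₁ = [ln(V₀/D) + (r + σ²/2)T] / (σ√T)
   = [ln(239.3730/202.3767) + (0.0313 + 0.5·0.4325²)·0.9536] / (0.4325·√0.9536)
   = [0.167892 + 0.119036] / 0.422347 = 0.679367
d₂ = d₁ − σ√T = 0.679367 − 0.422347 = 0.257020
N(d₁) = 0.751547,  N(d₂) = 0.601418,  e^(−rT) = 0.970593
E₀ = V₀·N(d₁) − D·e^(−rT)·N(d₂)
   = 239.3730·0.751547 − 202.3767·0.970593·0.601418 = 61.766238
B₀ = V₀ − E₀ = 239.3730 − 61.766238 = 177.606762
spread = −(1/T)·ln(B₀/D) − r = −(1/0.9536)·ln(177.606762/202.3767) − 0.0313 = 0.10561161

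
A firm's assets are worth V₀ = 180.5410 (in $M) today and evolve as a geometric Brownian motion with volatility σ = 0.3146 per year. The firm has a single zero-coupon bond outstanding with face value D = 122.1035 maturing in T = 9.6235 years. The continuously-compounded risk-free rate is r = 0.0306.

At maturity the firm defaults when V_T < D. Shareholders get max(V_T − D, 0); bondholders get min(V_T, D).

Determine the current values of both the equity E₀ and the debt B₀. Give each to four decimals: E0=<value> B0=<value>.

E0=106.2264 B0=74.3146

d₁ = [ln(V₀/D) + (r + σ²/2)T] / (σ√T)
   = [ln(180.5410/122.1035) + (0.0306 + 0.5·0.3146²)·9.6235] / (0.3146·√9.6235)
   = [0.391089 + 0.770713] / 0.975945 = 1.190438
d₂ = d₁ − σ√T = 1.190438 − 0.975945 = 0.214494
N(d₁) = 0.883063,  N(d₂) = 0.584919,  e^(−rT) = 0.744920
E₀ = V₀·N(d₁) − D·e^(−rT)·N(d₂)
   = 180.5410·0.883063 − 122.1035·0.744920·0.584919 = 106.226431
B₀ = V₀ − E₀ = 180.5410 − 106.226431 = 74.314569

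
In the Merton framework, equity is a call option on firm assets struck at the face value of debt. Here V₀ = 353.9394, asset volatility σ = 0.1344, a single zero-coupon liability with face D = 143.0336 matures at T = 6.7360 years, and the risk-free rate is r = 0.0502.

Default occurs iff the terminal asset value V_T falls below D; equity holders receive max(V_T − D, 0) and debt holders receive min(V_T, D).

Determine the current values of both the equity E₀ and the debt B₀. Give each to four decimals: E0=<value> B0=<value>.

E0=251.9464 B0=101.9930

d₁ = [ln(V₀/D) + (r + σ²/2)T] / (σ√T)
   = [ln(353.9394/143.0336) + (0.0502 + 0.5·0.1344²)·6.7360] / (0.1344·√6.7360)
   = [0.906046 + 0.398985] / 0.348819 = 3.741282
d₂ = d₁ − σ√T = 3.741282 − 0.348819 = 3.392463
N(d₁) = 0.999908,  N(d₂) = 0.999654,  e^(−rT) = 0.713090
E₀ = V₀·N(d₁) − D·e^(−rT)·N(d₂)
   = 353.9394·0.999908 − 143.0336·0.713090·0.999654 = 251.946450
B₀ = V₀ − E₀ = 353.9394 − 251.946450 = 101.992950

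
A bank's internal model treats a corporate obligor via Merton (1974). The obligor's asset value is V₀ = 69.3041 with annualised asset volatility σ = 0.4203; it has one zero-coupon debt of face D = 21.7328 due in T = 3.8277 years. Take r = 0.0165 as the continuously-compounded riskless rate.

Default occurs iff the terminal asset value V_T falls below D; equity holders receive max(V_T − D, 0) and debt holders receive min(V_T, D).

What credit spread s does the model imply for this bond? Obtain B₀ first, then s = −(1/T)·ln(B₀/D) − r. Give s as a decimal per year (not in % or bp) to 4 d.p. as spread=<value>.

d₁ = [ln(V₀/D) + (r + σ²/2)T] / (σ√T)
   = [ln(69.3041/21.7328) + (0.0165 + 0.5·0.4203²)·3.8277] / (0.4203·√3.8277)
   = [1.159681 + 0.401243] / 0.822296 = 1.898250
d₂ = d₁ − σ√T = 1.898250 − 0.822296 = 1.075954
N(d₁) = 0.971168,  N(d₂) = 0.859026,  e^(−rT) = 0.938796
E₀ = V₀·N(d₁) − D·e^(−rT)·N(d₂)
   = 69.3041·0.971168 − 21.7328·0.938796·0.859026 = 49.779532
B₀ = V₀ − E₀ = 69.3041 − 49.779532 = 19.524568
spread = −(1/T)·ln(B₀/D) − r = −(1/3.8277)·ln(19.524568/21.7328) − 0.0165 = 0.01149307

spread=0.0115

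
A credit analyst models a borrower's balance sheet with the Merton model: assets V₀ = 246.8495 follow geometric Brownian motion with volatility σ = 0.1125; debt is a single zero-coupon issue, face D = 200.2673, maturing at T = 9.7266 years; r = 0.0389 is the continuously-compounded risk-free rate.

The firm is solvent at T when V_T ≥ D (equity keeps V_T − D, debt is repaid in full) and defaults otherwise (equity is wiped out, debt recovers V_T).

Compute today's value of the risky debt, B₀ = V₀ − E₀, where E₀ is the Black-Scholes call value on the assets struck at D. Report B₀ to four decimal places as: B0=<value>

B0=135.9373

d₁ = [ln(V₀/D) + (r + σ²/2)T] / (σ√T)
   = [ln(246.8495/200.2673) + (0.0389 + 0.5·0.1125²)·9.7266] / (0.1125·√9.7266)
   = [0.209126 + 0.439916] / 0.350859 = 1.849863
d₂ = d₁ − σ√T = 1.849863 − 0.350859 = 1.499004
N(d₁) = 0.967833,  N(d₂) = 0.933064,  e^(−rT) = 0.684981
E₀ = V₀·N(d₁) − D·e^(−rT)·N(d₂)
   = 246.8495·0.967833 − 200.2673·0.684981·0.933064 = 110.912236
B₀ = V₀ − E₀ = 246.8495 − 110.912236 = 135.937264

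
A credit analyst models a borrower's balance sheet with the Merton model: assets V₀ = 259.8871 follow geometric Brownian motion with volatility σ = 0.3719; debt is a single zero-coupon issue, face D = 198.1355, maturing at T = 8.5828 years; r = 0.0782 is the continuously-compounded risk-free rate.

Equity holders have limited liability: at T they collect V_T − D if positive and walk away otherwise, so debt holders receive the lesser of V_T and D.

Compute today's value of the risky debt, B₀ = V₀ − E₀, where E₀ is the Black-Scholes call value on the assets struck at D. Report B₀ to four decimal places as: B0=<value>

d₁ = [ln(V₀/D) + (r + σ²/2)T] / (σ√T)
   = [ln(259.8871/198.1355) + (0.0782 + 0.5·0.3719²)·8.5828] / (0.3719·√8.5828)
   = [0.271296 + 1.264717] / 1.089534 = 1.409789
d₂ = d₁ − σ√T = 1.409789 − 1.089534 = 0.320256
N(d₁) = 0.920699,  N(d₂) = 0.625613,  e^(−rT) = 0.511108
E₀ = V₀·N(d₁) − D·e^(−rT)·N(d₂)
   = 259.8871·0.920699 − 198.1355·0.511108·0.625613 = 175.922896
B₀ = V₀ − E₀ = 259.8871 − 175.922896 = 83.964204

B0=83.9642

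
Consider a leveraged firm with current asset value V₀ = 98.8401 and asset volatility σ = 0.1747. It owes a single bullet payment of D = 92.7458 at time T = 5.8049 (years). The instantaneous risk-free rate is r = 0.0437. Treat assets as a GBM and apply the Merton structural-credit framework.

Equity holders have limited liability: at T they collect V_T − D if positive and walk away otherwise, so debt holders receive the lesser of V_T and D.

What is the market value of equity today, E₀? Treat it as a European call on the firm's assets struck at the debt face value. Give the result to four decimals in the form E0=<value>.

d₁ = [ln(V₀/D) + (r + σ²/2)T] / (σ√T)
   = [ln(98.8401/92.7458) + (0.0437 + 0.5·0.1747²)·5.8049] / (0.1747·√5.8049)
   = [0.063641 + 0.342257] / 0.420911 = 0.964332
d₂ = d₁ − σ√T = 0.964332 − 0.420911 = 0.543421
N(d₁) = 0.832560,  N(d₂) = 0.706580,  e^(−rT) = 0.775945
E₀ = V₀·N(d₁) − D·e^(−rT)·N(d₂)
   = 98.8401·0.832560 − 92.7458·0.775945·0.706580 = 31.440880

E0=31.4409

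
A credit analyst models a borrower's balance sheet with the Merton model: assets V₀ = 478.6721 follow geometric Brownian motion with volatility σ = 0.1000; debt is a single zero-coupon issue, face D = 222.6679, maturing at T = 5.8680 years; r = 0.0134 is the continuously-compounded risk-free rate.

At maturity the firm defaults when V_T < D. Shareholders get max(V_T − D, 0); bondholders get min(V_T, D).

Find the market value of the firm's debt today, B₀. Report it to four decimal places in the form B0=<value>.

d₁ = [ln(V₀/D) + (r + σ²/2)T] / (σ√T)
   = [ln(478.6721/222.6679) + (0.0134 + 0.5·0.1000²)·5.8680] / (0.1000·√5.8680)
   = [0.765334 + 0.107971] / 0.242240 = 3.605132
d₂ = d₁ − σ√T = 3.605132 − 0.242240 = 3.362893
N(d₁) = 0.999844,  N(d₂) = 0.999614,  e^(−rT) = 0.924381
E₀ = V₀·N(d₁) − D·e^(−rT)·N(d₂)
   = 478.6721·0.999844 − 222.6679·0.924381·0.999614 = 272.846882
B₀ = V₀ − E₀ = 478.6721 − 272.846882 = 205.825218

B0=205.8252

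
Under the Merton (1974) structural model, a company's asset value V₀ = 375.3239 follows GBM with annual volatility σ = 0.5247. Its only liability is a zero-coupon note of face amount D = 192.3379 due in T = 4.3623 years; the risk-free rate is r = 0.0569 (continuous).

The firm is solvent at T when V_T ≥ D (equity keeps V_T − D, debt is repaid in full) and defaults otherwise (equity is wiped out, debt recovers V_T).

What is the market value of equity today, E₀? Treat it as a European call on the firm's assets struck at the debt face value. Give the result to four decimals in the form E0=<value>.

d₁ = [ln(V₀/D) + (r + σ²/2)T] / (σ√T)
   = [ln(375.3239/192.3379) + (0.0569 + 0.5·0.5247²)·4.3623] / (0.5247·√4.3623)
   = [0.668536 + 0.848707] / 1.095895 = 1.384479
d₂ = d₁ − σ√T = 1.384479 − 1.095895 = 0.288584
N(d₁) = 0.916894,  N(d₂) = 0.613550,  e^(−rT) = 0.780192
E₀ = V₀·N(d₁) − D·e^(−rT)·N(d₂)
   = 375.3239·0.916894 − 192.3379·0.780192·0.613550 = 252.062579

E0=252.0626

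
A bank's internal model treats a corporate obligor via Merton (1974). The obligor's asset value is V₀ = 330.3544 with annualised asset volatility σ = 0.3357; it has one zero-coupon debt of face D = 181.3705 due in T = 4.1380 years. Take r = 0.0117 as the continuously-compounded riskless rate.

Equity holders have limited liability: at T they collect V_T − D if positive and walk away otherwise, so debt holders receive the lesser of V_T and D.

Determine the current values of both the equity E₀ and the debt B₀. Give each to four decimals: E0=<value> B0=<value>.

d₁ = [ln(V₀/D) + (r + σ²/2)T] / (σ√T)
   = [ln(330.3544/181.3705) + (0.0117 + 0.5·0.3357²)·4.1380] / (0.3357·√4.1380)
   = [0.599624 + 0.281579] / 0.682883 = 1.290416
d₂ = d₁ − σ√T = 1.290416 − 0.682883 = 0.607532
N(d₁) = 0.901547,  N(d₂) = 0.728251,  e^(−rT) = 0.952739
E₀ = V₀·N(d₁) − D·e^(−rT)·N(d₂)
   = 330.3544·0.901547 − 181.3705·0.952739·0.728251 = 171.989114
B₀ = V₀ − E₀ = 330.3544 − 171.989114 = 158.365286

E0=171.9891 B0=158.3653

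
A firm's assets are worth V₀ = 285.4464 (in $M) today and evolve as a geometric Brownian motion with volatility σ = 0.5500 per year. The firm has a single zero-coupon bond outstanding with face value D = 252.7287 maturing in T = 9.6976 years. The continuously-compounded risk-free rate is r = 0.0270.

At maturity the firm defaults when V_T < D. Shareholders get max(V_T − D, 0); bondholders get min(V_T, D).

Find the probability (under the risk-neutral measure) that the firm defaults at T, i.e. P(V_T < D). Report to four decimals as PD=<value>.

d₁ = [ln(V₀/D) + (r + σ²/2)T] / (σ√T)
   = [ln(285.4464/252.7287) + (0.0270 + 0.5·0.5500²)·9.6976] / (0.5500·√9.6976)
   = [0.121738 + 1.728597] / 1.712753 = 1.080328
d₂ = d₁ − σ√T = 1.080328 − 1.712753 = -0.632426
risk-neutral PD = N(−d₂) = N(0.632426) = 0.736446

PD=0.7364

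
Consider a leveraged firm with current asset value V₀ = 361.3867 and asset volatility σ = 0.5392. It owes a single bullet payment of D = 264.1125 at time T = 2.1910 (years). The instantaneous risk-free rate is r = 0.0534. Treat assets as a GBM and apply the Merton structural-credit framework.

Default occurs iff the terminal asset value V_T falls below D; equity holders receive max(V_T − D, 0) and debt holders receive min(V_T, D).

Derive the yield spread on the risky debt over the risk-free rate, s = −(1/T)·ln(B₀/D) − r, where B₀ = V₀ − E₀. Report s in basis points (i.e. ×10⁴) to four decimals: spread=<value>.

d₁ = [ln(V₀/D) + (r + σ²/2)T] / (σ√T)
   = [ln(361.3867/264.1125) + (0.0534 + 0.5·0.5392²)·2.1910] / (0.5392·√2.1910)
   = [0.313573 + 0.435501] / 0.798125 = 0.938543
d₂ = d₁ − σ√T = 0.938543 − 0.798125 = 0.140418
N(d₁) = 0.826017,  N(d₂) = 0.555835,  e^(−rT) = 0.889586
E₀ = V₀·N(d₁) − D·e^(−rT)·N(d₂)
   = 361.3867·0.826017 − 264.1125·0.889586·0.555835 = 167.917829
B₀ = V₀ − E₀ = 361.3867 − 167.917829 = 193.468871
spread = −(1/T)·ln(B₀/D) − r = −(1/2.1910)·ln(193.468871/264.1125) − 0.0534 = 0.08866231
in basis points: 0.08866231 × 10⁴ = 886.6231 bp

spread=886.6231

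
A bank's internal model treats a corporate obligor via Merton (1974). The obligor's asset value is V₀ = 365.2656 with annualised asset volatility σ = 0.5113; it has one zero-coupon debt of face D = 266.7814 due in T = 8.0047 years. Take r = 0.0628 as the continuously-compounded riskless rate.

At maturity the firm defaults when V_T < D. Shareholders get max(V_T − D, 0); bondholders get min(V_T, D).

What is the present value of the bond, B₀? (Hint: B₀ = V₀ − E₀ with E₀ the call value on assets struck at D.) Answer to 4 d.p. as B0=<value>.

d₁ = [ln(V₀/D) + (r + σ²/2)T] / (σ√T)
   = [ln(365.2656/266.7814) + (0.0628 + 0.5·0.5113²)·8.0047] / (0.5113·√8.0047)
   = [0.314195 + 1.549020] / 1.446600 = 1.287997
d₂ = d₁ − σ√T = 1.287997 − 1.446600 = -0.158603
N(d₁) = 0.901126,  N(d₂) = 0.436991,  e^(−rT) = 0.604898
E₀ = V₀·N(d₁) − D·e^(−rT)·N(d₂)
   = 365.2656·0.901126 − 266.7814·0.604898·0.436991 = 258.630833
B₀ = V₀ − E₀ = 365.2656 − 258.630833 = 106.634767

B0=106.6348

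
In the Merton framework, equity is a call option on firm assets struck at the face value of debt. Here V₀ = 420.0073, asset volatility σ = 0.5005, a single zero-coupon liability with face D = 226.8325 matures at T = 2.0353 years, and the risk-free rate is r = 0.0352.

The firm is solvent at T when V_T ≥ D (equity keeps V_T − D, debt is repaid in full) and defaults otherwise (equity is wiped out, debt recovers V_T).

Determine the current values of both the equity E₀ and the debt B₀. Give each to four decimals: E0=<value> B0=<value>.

d₁ = [ln(V₀/D) + (r + σ²/2)T] / (σ√T)
   = [ln(420.0073/226.8325) + (0.0352 + 0.5·0.5005²)·2.0353] / (0.5005·√2.0353)
   = [0.616060 + 0.326564] / 0.714033 = 1.320141
d₂ = d₁ − σ√T = 1.320141 − 0.714033 = 0.606108
N(d₁) = 0.906606,  N(d₂) = 0.727779,  e^(−rT) = 0.930864
E₀ = V₀·N(d₁) − D·e^(−rT)·N(d₂)
   = 420.0073·0.906606 − 226.8325·0.930864·0.727779 = 227.110645
B₀ = V₀ − E₀ = 420.0073 − 227.110645 = 192.896655

E0=227.1106 B0=192.8967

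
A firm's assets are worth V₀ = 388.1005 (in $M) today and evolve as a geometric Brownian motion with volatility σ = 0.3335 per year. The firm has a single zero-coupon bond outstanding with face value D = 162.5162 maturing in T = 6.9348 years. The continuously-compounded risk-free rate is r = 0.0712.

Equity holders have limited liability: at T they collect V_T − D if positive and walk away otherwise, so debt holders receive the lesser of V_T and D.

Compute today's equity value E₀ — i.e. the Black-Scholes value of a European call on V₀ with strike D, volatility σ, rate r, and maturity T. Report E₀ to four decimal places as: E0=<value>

E0=293.0753

d₁ = [ln(V₀/D) + (r + σ²/2)T] / (σ√T)
   = [ln(388.1005/162.5162) + (0.0712 + 0.5·0.3335²)·6.9348] / (0.3335·√6.9348)
   = [0.870487 + 0.879410] / 0.878239 = 1.992506
d₂ = d₁ − σ√T = 1.992506 − 0.878239 = 1.114266
N(d₁) = 0.976842,  N(d₂) = 0.867418,  e^(−rT) = 0.610329
E₀ = V₀·N(d₁) − D·e^(−rT)·N(d₂)
   = 388.1005·0.976842 − 162.5162·0.610329·0.867418 = 293.075284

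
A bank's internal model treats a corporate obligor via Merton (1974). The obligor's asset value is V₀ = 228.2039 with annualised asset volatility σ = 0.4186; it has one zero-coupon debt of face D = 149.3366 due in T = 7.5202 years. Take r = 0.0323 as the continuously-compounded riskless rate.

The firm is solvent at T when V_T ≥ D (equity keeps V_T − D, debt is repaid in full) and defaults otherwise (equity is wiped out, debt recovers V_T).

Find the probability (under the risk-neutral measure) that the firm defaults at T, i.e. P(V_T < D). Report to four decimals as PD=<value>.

d₁ = [ln(V₀/D) + (r + σ²/2)T] / (σ√T)
   = [ln(228.2039/149.3366) + (0.0323 + 0.5·0.4186²)·7.5202] / (0.4186·√7.5202)
   = [0.424037 + 0.901770] / 1.147926 = 1.154958
d₂ = d₁ − σ√T = 1.154958 − 1.147926 = 0.007032
risk-neutral PD = N(−d₂) = N(-0.007032) = 0.497195

PD=0.4972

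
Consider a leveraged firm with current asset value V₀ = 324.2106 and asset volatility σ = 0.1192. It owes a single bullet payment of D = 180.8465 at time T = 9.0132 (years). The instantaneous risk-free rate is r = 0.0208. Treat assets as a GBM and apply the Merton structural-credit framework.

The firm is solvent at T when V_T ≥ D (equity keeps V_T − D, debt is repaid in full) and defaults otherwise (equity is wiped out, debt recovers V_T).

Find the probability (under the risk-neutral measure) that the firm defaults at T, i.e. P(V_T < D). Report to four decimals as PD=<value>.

d₁ = [ln(V₀/D) + (r + σ²/2)T] / (σ√T)
   = [ln(324.2106/180.8465) + (0.0208 + 0.5·0.1192²)·9.0132] / (0.1192·√9.0132)
   = [0.583745 + 0.251507] / 0.357862 = 2.334005
d₂ = d₁ − σ√T = 2.334005 − 0.357862 = 1.976143
risk-neutral PD = N(−d₂) = N(-1.976143) = 0.024069

PD=0.0241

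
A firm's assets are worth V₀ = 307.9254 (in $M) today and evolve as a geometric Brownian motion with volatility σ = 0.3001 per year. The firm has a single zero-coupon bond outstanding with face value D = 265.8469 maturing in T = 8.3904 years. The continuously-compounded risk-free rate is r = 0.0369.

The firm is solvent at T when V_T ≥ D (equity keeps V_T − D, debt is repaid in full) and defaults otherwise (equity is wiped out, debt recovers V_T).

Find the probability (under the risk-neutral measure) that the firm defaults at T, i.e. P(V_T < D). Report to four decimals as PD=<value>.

PD=0.4639

d₁ = [ln(V₀/D) + (r + σ²/2)T] / (σ√T)
   = [ln(307.9254/265.8469) + (0.0369 + 0.5·0.3001²)·8.3904] / (0.3001·√8.3904)
   = [0.146937 + 0.687426] / 0.869275 = 0.959837
d₂ = d₁ − σ√T = 0.959837 − 0.869275 = 0.090562
risk-neutral PD = N(−d₂) = N(-0.090562) = 0.463920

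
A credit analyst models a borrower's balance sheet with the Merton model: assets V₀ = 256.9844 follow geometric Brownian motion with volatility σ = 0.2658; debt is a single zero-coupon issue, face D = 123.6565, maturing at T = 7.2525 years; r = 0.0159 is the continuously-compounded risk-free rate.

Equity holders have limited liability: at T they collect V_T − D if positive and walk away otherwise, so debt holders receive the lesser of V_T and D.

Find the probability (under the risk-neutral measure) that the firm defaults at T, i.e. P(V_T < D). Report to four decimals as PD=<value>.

PD=0.2047

d₁ = [ln(V₀/D) + (r + σ²/2)T] / (σ√T)
   = [ln(256.9844/123.6565) + (0.0159 + 0.5·0.2658²)·7.2525] / (0.2658·√7.2525)
   = [0.731508 + 0.371508] / 0.715812 = 1.540930
d₂ = d₁ − σ√T = 1.540930 − 0.715812 = 0.825118
risk-neutral PD = N(−d₂) = N(-0.825118) = 0.204652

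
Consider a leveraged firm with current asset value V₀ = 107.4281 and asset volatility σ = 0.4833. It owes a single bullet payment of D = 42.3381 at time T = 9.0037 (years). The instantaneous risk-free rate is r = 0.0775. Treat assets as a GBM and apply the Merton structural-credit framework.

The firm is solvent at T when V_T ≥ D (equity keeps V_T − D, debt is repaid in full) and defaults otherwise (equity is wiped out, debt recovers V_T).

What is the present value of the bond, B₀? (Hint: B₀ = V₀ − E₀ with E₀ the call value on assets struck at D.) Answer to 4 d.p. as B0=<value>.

B0=17.2634

d₁ = [ln(V₀/D) + (r + σ²/2)T] / (σ√T)
   = [ln(107.4281/42.3381) + (0.0775 + 0.5·0.4833²)·9.0037] / (0.4833·√9.0037)
   = [0.931134 + 1.749324] / 1.450198 = 1.848340
d₂ = d₁ − σ√T = 1.848340 − 1.450198 = 0.398142
N(d₁) = 0.967723,  N(d₂) = 0.654737,  e^(−rT) = 0.497686
E₀ = V₀·N(d₁) − D·e^(−rT)·N(d₂)
   = 107.4281·0.967723 − 42.3381·0.497686·0.654737 = 90.164679
B₀ = V₀ − E₀ = 107.4281 − 90.164679 = 17.263421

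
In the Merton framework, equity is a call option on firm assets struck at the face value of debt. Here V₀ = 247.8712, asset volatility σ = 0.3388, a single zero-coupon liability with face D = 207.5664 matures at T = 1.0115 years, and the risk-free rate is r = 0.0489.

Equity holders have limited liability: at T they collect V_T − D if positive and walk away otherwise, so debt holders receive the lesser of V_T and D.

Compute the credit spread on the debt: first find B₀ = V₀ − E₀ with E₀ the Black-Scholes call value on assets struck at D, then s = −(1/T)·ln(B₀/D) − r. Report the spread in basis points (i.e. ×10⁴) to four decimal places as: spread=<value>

spread=583.1948

d₁ = [ln(V₀/D) + (r + σ²/2)T] / (σ√T)
   = [ln(247.8712/207.5664) + (0.0489 + 0.5·0.3388²)·1.0115] / (0.3388·√1.0115)
   = [0.177458 + 0.107515] / 0.340743 = 0.836330
d₂ = d₁ − σ√T = 0.836330 − 0.340743 = 0.495587
N(d₁) = 0.798515,  N(d₂) = 0.689907,  e^(−rT) = 0.951741
E₀ = V₀·N(d₁) − D·e^(−rT)·N(d₂)
   = 247.8712·0.798515 − 207.5664·0.951741·0.689907 = 61.638161
B₀ = V₀ − E₀ = 247.8712 − 61.638161 = 186.233039
spread = −(1/T)·ln(B₀/D) − r = −(1/1.0115)·ln(186.233039/207.5664) − 0.0489 = 0.05831948
in basis points: 0.05831948 × 10⁴ = 583.1948 bp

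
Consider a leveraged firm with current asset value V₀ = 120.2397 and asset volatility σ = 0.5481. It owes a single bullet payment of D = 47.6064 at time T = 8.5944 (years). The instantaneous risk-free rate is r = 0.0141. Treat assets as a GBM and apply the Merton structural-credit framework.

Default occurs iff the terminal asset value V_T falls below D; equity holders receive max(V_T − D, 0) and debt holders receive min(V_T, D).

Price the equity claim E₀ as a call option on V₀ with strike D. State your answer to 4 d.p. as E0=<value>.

d₁ = [ln(V₀/D) + (r + σ²/2)T] / (σ√T)
   = [ln(120.2397/47.6064) + (0.0141 + 0.5·0.5481²)·8.5944] / (0.5481·√8.5944)
   = [0.926520 + 1.412118] / 1.606821 = 1.455444
d₂ = d₁ − σ√T = 1.455444 − 1.606821 = -0.151377
N(d₁) = 0.927227,  N(d₂) = 0.439839,  e^(−rT) = 0.885874
E₀ = V₀·N(d₁) − D·e^(−rT)·N(d₂)
   = 120.2397·0.927227 − 47.6064·0.885874·0.439839 = 92.940031

E0=92.9400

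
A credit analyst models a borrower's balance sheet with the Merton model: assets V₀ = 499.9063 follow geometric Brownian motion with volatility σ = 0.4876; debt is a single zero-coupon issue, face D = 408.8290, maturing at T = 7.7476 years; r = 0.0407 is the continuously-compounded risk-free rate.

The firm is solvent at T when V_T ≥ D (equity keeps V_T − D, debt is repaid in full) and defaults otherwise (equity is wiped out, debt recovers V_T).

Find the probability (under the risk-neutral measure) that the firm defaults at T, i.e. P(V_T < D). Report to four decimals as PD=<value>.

PD=0.6172

d₁ = [ln(V₀/D) + (r + σ²/2)T] / (σ√T)
   = [ln(499.9063/408.8290) + (0.0407 + 0.5·0.4876²)·7.7476] / (0.4876·√7.7476)
   = [0.201124 + 1.236338] / 1.357211 = 1.059129
d₂ = d₁ − σ√T = 1.059129 − 1.357211 = -0.298082
risk-neutral PD = N(−d₂) = N(0.298082) = 0.617180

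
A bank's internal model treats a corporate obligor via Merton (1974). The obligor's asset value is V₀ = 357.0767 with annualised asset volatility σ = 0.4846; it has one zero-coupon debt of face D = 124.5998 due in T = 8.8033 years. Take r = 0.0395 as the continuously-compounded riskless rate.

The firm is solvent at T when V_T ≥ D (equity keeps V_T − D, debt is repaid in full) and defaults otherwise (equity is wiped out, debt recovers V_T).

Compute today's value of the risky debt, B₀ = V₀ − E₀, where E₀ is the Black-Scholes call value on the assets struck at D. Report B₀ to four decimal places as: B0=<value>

B0=69.0140

d₁ = [ln(V₀/D) + (r + σ²/2)T] / (σ√T)
   = [ln(357.0767/124.5998) + (0.0395 + 0.5·0.4846²)·8.8033] / (0.4846·√8.8033)
   = [1.052844 + 1.381401] / 1.437825 = 1.693005
d₂ = d₁ − σ√T = 1.693005 − 1.437825 = 0.255179
N(d₁) = 0.954773,  N(d₂) = 0.600708,  e^(−rT) = 0.706289
E₀ = V₀·N(d₁) − D·e^(−rT)·N(d₂)
   = 357.0767·0.954773 − 124.5998·0.706289·0.600708 = 288.062708
B₀ = V₀ − E₀ = 357.0767 − 288.062708 = 69.013992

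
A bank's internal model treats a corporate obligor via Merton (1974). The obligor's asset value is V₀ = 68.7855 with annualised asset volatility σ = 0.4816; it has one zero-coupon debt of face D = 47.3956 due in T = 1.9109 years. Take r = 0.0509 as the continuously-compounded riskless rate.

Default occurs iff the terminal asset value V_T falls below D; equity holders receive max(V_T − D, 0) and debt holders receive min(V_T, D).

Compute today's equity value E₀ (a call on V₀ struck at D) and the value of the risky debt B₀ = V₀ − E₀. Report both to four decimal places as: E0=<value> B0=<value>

E0=30.7495 B0=38.0360

d₁ = [ln(V₀/D) + (r + σ²/2)T] / (σ√T)
   = [ln(68.7855/47.3956) + (0.0509 + 0.5·0.4816²)·1.9109] / (0.4816·√1.9109)
   = [0.372464 + 0.318871] / 0.665741 = 1.038443
d₂ = d₁ − σ√T = 1.038443 − 0.665741 = 0.372701
N(d₁) = 0.850468,  N(d₂) = 0.645315,  e^(−rT) = 0.907316
E₀ = V₀·N(d₁) − D·e^(−rT)·N(d₂)
   = 68.7855·0.850468 − 47.3956·0.907316·0.645315 = 30.749547
B₀ = V₀ − E₀ = 68.7855 − 30.749547 = 38.035953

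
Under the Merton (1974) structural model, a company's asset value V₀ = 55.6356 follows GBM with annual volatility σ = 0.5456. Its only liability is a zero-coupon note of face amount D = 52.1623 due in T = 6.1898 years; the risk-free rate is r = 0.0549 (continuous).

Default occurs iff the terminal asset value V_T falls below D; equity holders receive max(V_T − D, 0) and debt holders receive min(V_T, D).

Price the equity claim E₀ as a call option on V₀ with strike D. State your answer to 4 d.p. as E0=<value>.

d₁ = [ln(V₀/D) + (r + σ²/2)T] / (σ√T)
   = [ln(55.6356/52.1623) + (0.0549 + 0.5·0.5456²)·6.1898] / (0.5456·√6.1898)
   = [0.064463 + 1.261108] / 1.357415 = 0.976541
d₂ = d₁ − σ√T = 0.976541 − 1.357415 = -0.380874
N(d₁) = 0.835602,  N(d₂) = 0.351648,  e^(−rT) = 0.711898
E₀ = V₀·N(d₁) − D·e^(−rT)·N(d₂)
   = 55.6356·0.835602 − 52.1623·0.711898·0.351648 = 33.431005

E0=33.4310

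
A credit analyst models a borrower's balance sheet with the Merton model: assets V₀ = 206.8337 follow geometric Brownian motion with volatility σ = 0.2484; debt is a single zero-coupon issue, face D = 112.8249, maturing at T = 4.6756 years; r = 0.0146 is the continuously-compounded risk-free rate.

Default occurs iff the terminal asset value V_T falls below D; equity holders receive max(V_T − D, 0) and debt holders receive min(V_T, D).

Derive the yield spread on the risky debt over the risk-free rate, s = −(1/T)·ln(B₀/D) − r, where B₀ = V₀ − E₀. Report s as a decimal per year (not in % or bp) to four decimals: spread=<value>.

spread=0.0080

d₁ = [ln(V₀/D) + (r + σ²/2)T] / (σ√T)
   = [ln(206.8337/112.8249) + (0.0146 + 0.5·0.2484²)·4.6756] / (0.2484·√4.6756)
   = [0.606078 + 0.212512] / 0.537119 = 1.524039
d₂ = d₁ − σ√T = 1.524039 − 0.537119 = 0.986921
N(d₁) = 0.936251,  N(d₂) = 0.838159,  e^(−rT) = 0.934014
E₀ = V₀·N(d₁) − D·e^(−rT)·N(d₂)
   = 206.8337·0.936251 − 112.8249·0.934014·0.838159 = 105.322909
B₀ = V₀ − E₀ = 206.8337 − 105.322909 = 101.510791
spread = −(1/T)·ln(B₀/D) − r = −(1/4.6756)·ln(101.510791/112.8249) − 0.0146 = 0.00800073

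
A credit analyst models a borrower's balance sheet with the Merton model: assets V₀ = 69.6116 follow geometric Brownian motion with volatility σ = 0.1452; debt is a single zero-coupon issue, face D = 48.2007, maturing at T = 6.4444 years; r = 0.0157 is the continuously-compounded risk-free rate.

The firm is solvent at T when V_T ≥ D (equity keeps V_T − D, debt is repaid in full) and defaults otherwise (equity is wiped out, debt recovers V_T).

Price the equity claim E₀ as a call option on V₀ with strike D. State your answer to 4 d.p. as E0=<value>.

E0=27.0190

d₁ = [ln(V₀/D) + (r + σ²/2)T] / (σ√T)
   = [ln(69.6116/48.2007) + (0.0157 + 0.5·0.1452²)·6.4444] / (0.1452·√6.4444)
   = [0.367558 + 0.169111] / 0.368602 = 1.455956
d₂ = d₁ − σ√T = 1.455956 − 0.368602 = 1.087354
N(d₁) = 0.927298,  N(d₂) = 0.861560,  e^(−rT) = 0.903773
E₀ = V₀·N(d₁) − D·e^(−rT)·N(d₂)
   = 69.6116·0.927298 − 48.2007·0.903773·0.861560 = 27.018981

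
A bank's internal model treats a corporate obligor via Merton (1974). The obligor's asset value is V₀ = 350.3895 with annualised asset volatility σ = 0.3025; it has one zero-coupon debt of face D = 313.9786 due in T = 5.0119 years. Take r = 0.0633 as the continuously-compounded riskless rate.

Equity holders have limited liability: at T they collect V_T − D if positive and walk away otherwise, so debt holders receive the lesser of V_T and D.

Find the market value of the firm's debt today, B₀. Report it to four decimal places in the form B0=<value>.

B0=198.8114

d₁ = [ln(V₀/D) + (r + σ²/2)T] / (σ√T)
   = [ln(350.3895/313.9786) + (0.0633 + 0.5·0.3025²)·5.0119] / (0.3025·√5.0119)
   = [0.109721 + 0.546563] / 0.677215 = 0.969092
d₂ = d₁ − σ√T = 0.969092 − 0.677215 = 0.291877
N(d₁) = 0.833750,  N(d₂) = 0.614810,  e^(−rT) = 0.728146
E₀ = V₀·N(d₁) − D·e^(−rT)·N(d₂)
   = 350.3895·0.833750 − 313.9786·0.728146·0.614810 = 151.578135
B₀ = V₀ − E₀ = 350.3895 − 151.578135 = 198.811365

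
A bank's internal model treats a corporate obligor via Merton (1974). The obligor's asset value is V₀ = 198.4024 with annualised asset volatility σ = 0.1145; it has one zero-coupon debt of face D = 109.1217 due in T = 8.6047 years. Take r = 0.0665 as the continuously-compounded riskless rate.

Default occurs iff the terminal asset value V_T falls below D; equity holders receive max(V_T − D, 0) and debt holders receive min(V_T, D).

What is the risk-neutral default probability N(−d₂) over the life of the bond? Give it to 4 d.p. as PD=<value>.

PD=0.0005

d₁ = [ln(V₀/D) + (r + σ²/2)T] / (σ√T)
   = [ln(198.4024/109.1217) + (0.0665 + 0.5·0.1145²)·8.6047] / (0.1145·√8.6047)
   = [0.597834 + 0.628617] / 0.335872 = 3.651546
d₂ = d₁ − σ√T = 3.651546 − 0.335872 = 3.315675
risk-neutral PD = N(−d₂) = N(-3.315675) = 0.000457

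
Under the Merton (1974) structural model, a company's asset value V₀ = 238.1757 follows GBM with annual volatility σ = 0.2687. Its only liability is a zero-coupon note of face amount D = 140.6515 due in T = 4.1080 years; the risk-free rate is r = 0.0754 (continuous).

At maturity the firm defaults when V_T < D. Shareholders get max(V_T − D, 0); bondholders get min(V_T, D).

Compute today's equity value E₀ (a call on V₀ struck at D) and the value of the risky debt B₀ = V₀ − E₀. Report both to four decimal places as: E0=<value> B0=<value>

E0=137.2318 B0=100.9439

d₁ = [ln(V₀/D) + (r + σ²/2)T] / (σ√T)
   = [ln(238.1757/140.6515) + (0.0754 + 0.5·0.2687²)·4.1080] / (0.2687·√4.1080)
   = [0.526723 + 0.458041] / 0.544607 = 1.808213
d₂ = d₁ − σ√T = 1.808213 − 0.544607 = 1.263607
N(d₁) = 0.964713,  N(d₂) = 0.896814,  e^(−rT) = 0.733635
E₀ = V₀·N(d₁) − D·e^(−rT)·N(d₂)
   = 238.1757·0.964713 − 140.6515·0.733635·0.896814 = 137.231771
B₀ = V₀ − E₀ = 238.1757 − 137.231771 = 100.943929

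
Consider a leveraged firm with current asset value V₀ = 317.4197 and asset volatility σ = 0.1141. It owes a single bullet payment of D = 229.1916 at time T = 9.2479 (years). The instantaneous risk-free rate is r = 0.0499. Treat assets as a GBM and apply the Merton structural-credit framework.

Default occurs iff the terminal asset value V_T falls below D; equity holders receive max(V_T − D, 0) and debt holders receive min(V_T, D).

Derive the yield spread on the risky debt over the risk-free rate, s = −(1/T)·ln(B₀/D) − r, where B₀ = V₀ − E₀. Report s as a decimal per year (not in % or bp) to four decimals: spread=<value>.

spread=0.0002

d₁ = [ln(V₀/D) + (r + σ²/2)T] / (σ√T)
   = [ln(317.4197/229.1916) + (0.0499 + 0.5·0.1141²)·9.2479] / (0.1141·√9.2479)
   = [0.325667 + 0.521669] / 0.346982 = 2.442013
d₂ = d₁ − σ√T = 2.442013 − 0.346982 = 2.095031
N(d₁) = 0.992697,  N(d₂) = 0.981916,  e^(−rT) = 0.630356
E₀ = V₀·N(d₁) − D·e^(−rT)·N(d₂)
   = 317.4197·0.992697 − 229.1916·0.630356·0.981916 = 173.241953
B₀ = V₀ − E₀ = 317.4197 − 173.241953 = 144.177747
spread = −(1/T)·ln(B₀/D) − r = −(1/9.2479)·ln(144.177747/229.1916) − 0.0499 = 0.00022072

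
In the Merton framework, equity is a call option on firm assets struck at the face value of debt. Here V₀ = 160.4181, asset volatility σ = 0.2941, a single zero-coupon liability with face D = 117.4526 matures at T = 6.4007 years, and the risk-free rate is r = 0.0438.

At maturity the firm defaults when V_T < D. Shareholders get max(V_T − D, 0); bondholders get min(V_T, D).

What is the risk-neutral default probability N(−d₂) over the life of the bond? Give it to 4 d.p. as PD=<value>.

PD=0.3359

d₁ = [ln(V₀/D) + (r + σ²/2)T] / (σ√T)
   = [ln(160.4181/117.4526) + (0.0438 + 0.5·0.2941²)·6.4007] / (0.2941·√6.4007)
   = [0.311749 + 0.557164] / 0.744061 = 1.167797
d₂ = d₁ − σ√T = 1.167797 − 0.744061 = 0.423736
risk-neutral PD = N(−d₂) = N(-0.423736) = 0.335879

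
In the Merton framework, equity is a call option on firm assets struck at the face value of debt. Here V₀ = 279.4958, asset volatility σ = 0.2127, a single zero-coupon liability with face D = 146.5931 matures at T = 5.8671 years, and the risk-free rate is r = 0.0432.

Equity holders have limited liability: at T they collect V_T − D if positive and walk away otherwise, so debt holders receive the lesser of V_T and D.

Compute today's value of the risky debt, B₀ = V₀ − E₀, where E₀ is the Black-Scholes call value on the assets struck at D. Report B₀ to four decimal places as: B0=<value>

B0=112.3037

d₁ = [ln(V₀/D) + (r + σ²/2)T] / (σ√T)
   = [ln(279.4958/146.5931) + (0.0432 + 0.5·0.2127²)·5.8671] / (0.2127·√5.8671)
   = [0.645327 + 0.386176] / 0.515204 = 2.002125
d₂ = d₁ − σ√T = 2.002125 − 0.515204 = 1.486921
N(d₁) = 0.977364,  N(d₂) = 0.931482,  e^(−rT) = 0.776112
E₀ = V₀·N(d₁) − D·e^(−rT)·N(d₂)
   = 279.4958·0.977364 − 146.5931·0.776112·0.931482 = 167.192055
B₀ = V₀ − E₀ = 279.4958 − 167.192055 = 112.303745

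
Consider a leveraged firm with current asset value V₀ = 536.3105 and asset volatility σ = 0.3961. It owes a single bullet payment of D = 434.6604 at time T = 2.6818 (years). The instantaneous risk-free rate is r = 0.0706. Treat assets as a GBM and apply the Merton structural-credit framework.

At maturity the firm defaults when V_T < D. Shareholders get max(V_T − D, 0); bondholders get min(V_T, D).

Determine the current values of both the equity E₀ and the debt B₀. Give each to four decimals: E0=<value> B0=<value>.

E0=222.1382 B0=314.1723

d₁ = [ln(V₀/D) + (r + σ²/2)T] / (σ√T)
   = [ln(536.3105/434.6604) + (0.0706 + 0.5·0.3961²)·2.6818] / (0.3961·√2.6818)
   = [0.210148 + 0.399716] / 0.648661 = 0.940189
d₂ = d₁ − σ√T = 0.940189 − 0.648661 = 0.291527
N(d₁) = 0.826440,  N(d₂) = 0.614676,  e^(−rT) = 0.827509
E₀ = V₀·N(d₁) − D·e^(−rT)·N(d₂)
   = 536.3105·0.826440 − 434.6604·0.827509·0.614676 = 222.138223
B₀ = V₀ − E₀ = 536.3105 − 222.138223 = 314.172277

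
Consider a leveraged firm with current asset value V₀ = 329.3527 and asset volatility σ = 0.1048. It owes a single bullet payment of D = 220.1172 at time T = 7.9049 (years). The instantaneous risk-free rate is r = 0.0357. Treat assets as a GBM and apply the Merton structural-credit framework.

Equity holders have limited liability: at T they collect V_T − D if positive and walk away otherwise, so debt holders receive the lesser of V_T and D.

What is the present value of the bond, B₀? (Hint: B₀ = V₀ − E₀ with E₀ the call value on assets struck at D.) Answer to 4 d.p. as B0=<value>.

d₁ = [ln(V₀/D) + (r + σ²/2)T] / (σ√T)
   = [ln(329.3527/220.1172) + (0.0357 + 0.5·0.1048²)·7.9049] / (0.1048·√7.9049)
   = [0.402969 + 0.325615] / 0.294652 = 2.472693
d₂ = d₁ − σ√T = 2.472693 − 0.294652 = 2.178040
N(d₁) = 0.993295,  N(d₂) = 0.985298,  e^(−rT) = 0.754119
E₀ = V₀·N(d₁) − D·e^(−rT)·N(d₂)
   = 329.3527·0.993295 − 220.1172·0.754119·0.985298 = 163.590180
B₀ = V₀ − E₀ = 329.3527 − 163.590180 = 165.762520

B0=165.7625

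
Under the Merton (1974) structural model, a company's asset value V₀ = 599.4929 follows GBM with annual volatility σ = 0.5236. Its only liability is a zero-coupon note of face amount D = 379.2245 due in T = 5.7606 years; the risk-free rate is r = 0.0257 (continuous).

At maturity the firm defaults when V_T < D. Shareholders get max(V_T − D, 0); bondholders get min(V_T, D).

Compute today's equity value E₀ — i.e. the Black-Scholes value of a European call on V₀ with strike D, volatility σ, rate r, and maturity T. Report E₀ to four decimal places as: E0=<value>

E0=375.0134

d₁ = [ln(V₀/D) + (r + σ²/2)T] / (σ√T)
   = [ln(599.4929/379.2245) + (0.0257 + 0.5·0.5236²)·5.7606] / (0.5236·√5.7606)
   = [0.457956 + 0.937702] / 1.256705 = 1.110568
d₂ = d₁ − σ√T = 1.110568 − 1.256705 = -0.146137
N(d₁) = 0.866623,  N(d₂) = 0.441907,  e^(−rT) = 0.862390
E₀ = V₀·N(d₁) − D·e^(−rT)·N(d₂)
   = 599.4929·0.866623 − 379.2245·0.862390·0.441907 = 375.013371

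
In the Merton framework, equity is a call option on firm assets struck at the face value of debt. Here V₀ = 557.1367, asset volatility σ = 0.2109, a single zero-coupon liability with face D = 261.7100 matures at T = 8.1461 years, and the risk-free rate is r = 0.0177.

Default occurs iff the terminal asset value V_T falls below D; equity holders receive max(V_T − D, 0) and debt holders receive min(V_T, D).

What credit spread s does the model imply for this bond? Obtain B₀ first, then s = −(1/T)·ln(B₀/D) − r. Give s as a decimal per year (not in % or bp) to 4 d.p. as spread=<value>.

d₁ = [ln(V₀/D) + (r + σ²/2)T] / (σ√T)
   = [ln(557.1367/261.7100) + (0.0177 + 0.5·0.2109²)·8.1461] / (0.2109·√8.1461)
   = [0.755574 + 0.325350] / 0.601938 = 1.795741
d₂ = d₁ − σ√T = 1.795741 − 0.601938 = 1.193803
N(d₁) = 0.963732,  N(d₂) = 0.883723,  e^(−rT) = 0.865727
E₀ = V₀·N(d₁) − D·e^(−rT)·N(d₂)
   = 557.1367·0.963732 − 261.7100·0.865727·0.883723 = 336.706103
B₀ = V₀ − E₀ = 557.1367 − 336.706103 = 220.430597
spread = −(1/T)·ln(B₀/D) − r = −(1/8.1461)·ln(220.430597/261.7100) − 0.0177 = 0.00337194

spread=0.0034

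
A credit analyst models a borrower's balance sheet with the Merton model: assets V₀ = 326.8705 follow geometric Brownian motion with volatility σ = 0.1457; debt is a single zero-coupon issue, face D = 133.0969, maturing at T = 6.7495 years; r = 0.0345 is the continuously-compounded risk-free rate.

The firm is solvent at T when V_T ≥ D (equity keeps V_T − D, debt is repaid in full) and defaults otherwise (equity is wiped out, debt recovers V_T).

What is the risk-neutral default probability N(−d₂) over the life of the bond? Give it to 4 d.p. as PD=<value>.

PD=0.0026

d₁ = [ln(V₀/D) + (r + σ²/2)T] / (σ√T)
   = [ln(326.8705/133.0969) + (0.0345 + 0.5·0.1457²)·6.7495] / (0.1457·√6.7495)
   = [0.898487 + 0.304499] / 0.378526 = 3.178081
d₂ = d₁ − σ√T = 3.178081 − 0.378526 = 2.799555
risk-neutral PD = N(−d₂) = N(-2.799555) = 0.002559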